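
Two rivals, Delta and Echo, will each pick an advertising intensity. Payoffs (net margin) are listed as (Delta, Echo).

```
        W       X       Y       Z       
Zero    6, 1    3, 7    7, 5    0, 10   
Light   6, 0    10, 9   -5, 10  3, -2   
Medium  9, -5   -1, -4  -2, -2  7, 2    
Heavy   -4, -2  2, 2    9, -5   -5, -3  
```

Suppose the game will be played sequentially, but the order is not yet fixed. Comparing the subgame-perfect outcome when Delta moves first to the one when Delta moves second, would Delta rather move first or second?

second

If Delta leads: Echo's best replies are Zero→Z, Light→Y, Medium→Z, Heavy→X; Delta's induced payoffs 0, -5, 7, 2; outcome (Medium, Z), payoffs (7, 2).
If Echo leads: Delta's best replies are W→Medium, X→Light, Y→Heavy, Z→Medium; Echo's induced payoffs -5, 9, -5, 2; outcome (Light, X), payoffs (10, 9).
Delta gets 7 moving first and 10 moving second, so Delta prefers to move second.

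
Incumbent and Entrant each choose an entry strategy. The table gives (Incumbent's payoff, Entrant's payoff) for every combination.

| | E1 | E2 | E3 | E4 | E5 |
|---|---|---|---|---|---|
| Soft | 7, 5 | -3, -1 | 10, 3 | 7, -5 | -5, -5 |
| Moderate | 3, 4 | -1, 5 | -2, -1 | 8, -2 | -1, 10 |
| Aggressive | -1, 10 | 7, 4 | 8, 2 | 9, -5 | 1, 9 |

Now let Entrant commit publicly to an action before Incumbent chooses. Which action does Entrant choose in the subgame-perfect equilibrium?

Work backward from Incumbent's decision.
- E1: Incumbent compares 7, 3, -1 and picks Soft; Entrant would get 5.
- E2: Incumbent compares -3, -1, 7 and picks Aggressive; Entrant would get 4.
- E3: Incumbent compares 10, -2, 8 and picks Soft; Entrant would get 3.
- E4: Incumbent compares 7, 8, 9 and picks Aggressive; Entrant would get -5.
- E5: Incumbent compares -5, -1, 1 and picks Aggressive; Entrant would get 9.
Maximizing over 5, 4, 3, -5, 9, Entrant chooses E5. Subgame-perfect outcome: (Aggressive, E5) with payoffs (1, 9).

E5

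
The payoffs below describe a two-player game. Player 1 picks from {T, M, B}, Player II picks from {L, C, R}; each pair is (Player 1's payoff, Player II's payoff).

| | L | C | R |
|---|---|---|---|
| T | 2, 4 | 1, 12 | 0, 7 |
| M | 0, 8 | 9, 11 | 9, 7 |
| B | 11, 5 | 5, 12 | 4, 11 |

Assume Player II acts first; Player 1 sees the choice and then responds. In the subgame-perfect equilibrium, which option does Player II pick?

Work backward from Player 1's decision.
- L: BR = B, leader payoff 5.
- C: BR = M, leader payoff 11.
- R: BR = M, leader payoff 7.
Player II's induced payoffs are 5, 11, 7, so Player II commits to C. Subgame-perfect outcome: (M, C) with payoffs (9, 11).

C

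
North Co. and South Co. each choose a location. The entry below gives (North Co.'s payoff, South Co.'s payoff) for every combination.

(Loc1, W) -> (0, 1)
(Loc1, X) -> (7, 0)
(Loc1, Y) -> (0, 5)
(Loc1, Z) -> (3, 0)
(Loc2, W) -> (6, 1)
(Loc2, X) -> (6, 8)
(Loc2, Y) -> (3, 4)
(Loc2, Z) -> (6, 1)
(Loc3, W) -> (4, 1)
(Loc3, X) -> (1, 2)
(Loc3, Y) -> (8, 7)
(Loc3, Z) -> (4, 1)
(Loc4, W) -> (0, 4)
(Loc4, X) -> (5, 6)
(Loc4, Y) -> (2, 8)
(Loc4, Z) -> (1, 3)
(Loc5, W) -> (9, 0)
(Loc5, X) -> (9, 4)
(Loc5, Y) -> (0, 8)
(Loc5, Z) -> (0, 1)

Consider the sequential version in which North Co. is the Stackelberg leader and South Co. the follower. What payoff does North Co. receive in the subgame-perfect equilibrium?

8

South Co. best-responds to each possible North Co. move:
- Loc1: South Co. compares 1, 0, 5, 0 and picks Y; North Co. would get 0.
- Loc2: South Co. compares 1, 8, 4, 1 and picks X; North Co. would get 6.
- Loc3: South Co. compares 1, 2, 7, 1 and picks Y; North Co. would get 8.
- Loc4: South Co. compares 4, 6, 8, 3 and picks Y; North Co. would get 2.
- Loc5: South Co. compares 0, 4, 8, 1 and picks Y; North Co. would get 0.
Maximizing over 0, 6, 8, 2, 0, North Co. chooses Loc3. Subgame-perfect outcome: (Loc3, Y) with payoffs (8, 7).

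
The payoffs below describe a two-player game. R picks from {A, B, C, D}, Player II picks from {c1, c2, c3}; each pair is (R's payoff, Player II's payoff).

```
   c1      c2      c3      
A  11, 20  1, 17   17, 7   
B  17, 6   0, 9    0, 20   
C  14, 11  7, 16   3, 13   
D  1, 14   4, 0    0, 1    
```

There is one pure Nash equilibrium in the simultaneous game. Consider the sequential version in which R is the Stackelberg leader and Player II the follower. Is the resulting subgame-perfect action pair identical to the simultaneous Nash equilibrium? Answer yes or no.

no

Backward induction with R moving first.
- A: Player II compares 20, 17, 7 and picks c1; R would get 11.
- B: Player II compares 6, 9, 20 and picks c3; R would get 0.
- C: Player II compares 11, 16, 13 and picks c2; R would get 7.
- D: Player II compares 14, 0, 1 and picks c1; R would get 1.
Among 11, 0, 7, 1, the best is 11 at A. Subgame-perfect outcome: (A, c1) with payoffs (11, 20).
For the simultaneous game, intersect best replies.
R's best replies: c1→B; c2→C; c3→A.
Player II's best replies: A→c1; B→c3; C→c2; D→c1.
Only (C, c2) has each player best-responding; Nash payoffs (7, 16).
Sequential outcome (A, c1) differs from the Nash profile (C, c2).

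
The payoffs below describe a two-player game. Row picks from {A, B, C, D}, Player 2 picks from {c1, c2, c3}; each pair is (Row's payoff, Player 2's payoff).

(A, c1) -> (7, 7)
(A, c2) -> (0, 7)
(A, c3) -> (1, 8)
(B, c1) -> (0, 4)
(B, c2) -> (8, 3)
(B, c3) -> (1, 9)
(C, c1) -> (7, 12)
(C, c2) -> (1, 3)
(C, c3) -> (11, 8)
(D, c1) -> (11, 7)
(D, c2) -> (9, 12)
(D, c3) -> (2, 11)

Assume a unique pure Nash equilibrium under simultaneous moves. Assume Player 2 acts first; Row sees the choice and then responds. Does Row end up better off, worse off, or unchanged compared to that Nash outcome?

unchanged

Solve by backward induction (Player 2 leads).
- c1 → Row plays D (best of 7, 0, 7, 11); Player 2 gets 7.
- c2 → Row plays D (best of 0, 8, 1, 9); Player 2 gets 12.
- c3 → Row plays C (best of 1, 1, 11, 2); Player 2 gets 8.
Among 7, 12, 8, the best is 12 at c2. Subgame-perfect outcome: (D, c2) with payoffs (9, 12).
Now find the simultaneous Nash equilibrium.
Row's best replies: c1→D; c2→D; c3→C.
Player 2's best replies: A→c3; B→c3; C→c1; D→c2.
The unique mutual best reply is (D, c2), giving (9, 12).
Row earns 9 sequentially versus 9 at the Nash outcome: unchanged.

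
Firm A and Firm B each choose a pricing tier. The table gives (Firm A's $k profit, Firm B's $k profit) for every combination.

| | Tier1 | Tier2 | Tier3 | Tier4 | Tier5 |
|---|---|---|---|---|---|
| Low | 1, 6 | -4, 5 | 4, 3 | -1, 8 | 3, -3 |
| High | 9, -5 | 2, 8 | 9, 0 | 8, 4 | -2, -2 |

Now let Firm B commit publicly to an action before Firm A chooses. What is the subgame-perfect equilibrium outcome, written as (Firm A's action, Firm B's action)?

(High, Tier2)

Backward induction with Firm B moving first.
- Tier1: Firm A compares 1, 9 and picks High; Firm B would get -5.
- Tier2: Firm A compares -4, 2 and picks High; Firm B would get 8.
- Tier3: Firm A compares 4, 9 and picks High; Firm B would get 0.
- Tier4: Firm A compares -1, 8 and picks High; Firm B would get 4.
- Tier5: Firm A compares 3, -2 and picks Low; Firm B would get -3.
Maximizing over -5, 8, 0, 4, -3, Firm B chooses Tier2. Subgame-perfect outcome: (High, Tier2) with payoffs (2, 8).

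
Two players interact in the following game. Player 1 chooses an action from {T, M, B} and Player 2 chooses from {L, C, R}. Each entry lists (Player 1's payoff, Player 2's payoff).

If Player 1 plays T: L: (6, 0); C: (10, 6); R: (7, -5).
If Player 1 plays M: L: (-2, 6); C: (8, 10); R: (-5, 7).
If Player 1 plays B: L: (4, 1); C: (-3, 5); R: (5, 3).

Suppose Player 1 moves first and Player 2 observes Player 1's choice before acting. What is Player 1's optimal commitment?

Backward induction with Player 1 moving first.
- T → Player 2 plays C (best of 0, 6, -5); Player 1 gets 10.
- M → Player 2 plays C (best of 6, 10, 7); Player 1 gets 8.
- B → Player 2 plays C (best of 1, 5, 3); Player 1 gets -3.
Player 1's induced payoffs are 10, 8, -3, so Player 1 commits to T. Subgame-perfect outcome: (T, C) with payoffs (10, 6).

T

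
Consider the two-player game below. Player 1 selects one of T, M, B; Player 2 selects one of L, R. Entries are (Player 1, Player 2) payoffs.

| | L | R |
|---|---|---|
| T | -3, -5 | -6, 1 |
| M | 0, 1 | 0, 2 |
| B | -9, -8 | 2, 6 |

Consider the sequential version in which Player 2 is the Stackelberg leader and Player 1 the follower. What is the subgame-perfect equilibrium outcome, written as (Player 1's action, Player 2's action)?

(B, R)

Backward induction with Player 2 moving first.
- L: BR = M, leader payoff 1.
- R: BR = B, leader payoff 6.
Maximizing over 1, 6, Player 2 chooses R. Subgame-perfect outcome: (B, R) with payoffs (2, 6).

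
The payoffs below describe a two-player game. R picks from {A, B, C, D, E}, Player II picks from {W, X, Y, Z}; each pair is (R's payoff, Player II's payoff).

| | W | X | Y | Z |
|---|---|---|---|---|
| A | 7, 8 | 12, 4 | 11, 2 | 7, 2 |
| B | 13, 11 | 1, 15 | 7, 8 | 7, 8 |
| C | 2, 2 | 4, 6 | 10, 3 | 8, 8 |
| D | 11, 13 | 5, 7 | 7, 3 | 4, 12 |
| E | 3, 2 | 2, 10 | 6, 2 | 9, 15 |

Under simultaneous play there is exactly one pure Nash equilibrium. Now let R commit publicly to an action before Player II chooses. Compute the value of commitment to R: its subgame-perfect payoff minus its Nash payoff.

Work backward from Player II's decision.
- A: BR = W, leader payoff 7.
- B: BR = X, leader payoff 1.
- C: BR = Z, leader payoff 8.
- D: BR = W, leader payoff 11.
- E: BR = Z, leader payoff 9.
Among 7, 1, 8, 11, 9, the best is 11 at D. Subgame-perfect outcome: (D, W) with payoffs (11, 13).
For the simultaneous game, intersect best replies.
R's best replies: W→B; X→A; Y→A; Z→E.
Player II's best replies: A→W; B→X; C→Z; D→W; E→Z.
Only (E, Z) has each player best-responding; Nash payoffs (9, 15).
R's commitment gain: 11 − 9 = 2.

2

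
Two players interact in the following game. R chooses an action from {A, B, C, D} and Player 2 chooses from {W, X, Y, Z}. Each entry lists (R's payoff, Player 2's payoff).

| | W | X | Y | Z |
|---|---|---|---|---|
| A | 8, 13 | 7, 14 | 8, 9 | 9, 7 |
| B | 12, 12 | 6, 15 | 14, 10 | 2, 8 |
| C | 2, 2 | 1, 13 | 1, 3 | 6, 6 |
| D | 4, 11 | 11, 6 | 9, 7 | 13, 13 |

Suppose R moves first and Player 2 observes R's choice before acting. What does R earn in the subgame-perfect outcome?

13

Solve by backward induction (R leads).
- A: BR = X, leader payoff 7.
- B: BR = X, leader payoff 6.
- C: BR = X, leader payoff 1.
- D: BR = Z, leader payoff 13.
R's induced payoffs are 7, 6, 1, 13, so R commits to D. Subgame-perfect outcome: (D, Z) with payoffs (13, 13).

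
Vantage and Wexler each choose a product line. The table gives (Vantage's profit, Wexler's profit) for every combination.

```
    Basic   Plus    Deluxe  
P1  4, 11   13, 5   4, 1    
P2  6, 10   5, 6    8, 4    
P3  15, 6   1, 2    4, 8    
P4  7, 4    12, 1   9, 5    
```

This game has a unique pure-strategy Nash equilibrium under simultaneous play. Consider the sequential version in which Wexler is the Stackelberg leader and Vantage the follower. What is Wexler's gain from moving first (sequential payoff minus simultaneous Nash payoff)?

Work backward from Vantage's decision.
- Basic: Vantage compares 4, 6, 15, 7 and picks P3; Wexler would get 6.
- Plus: Vantage compares 13, 5, 1, 12 and picks P1; Wexler would get 5.
- Deluxe: Vantage compares 4, 8, 4, 9 and picks P4; Wexler would get 5.
Wexler's induced payoffs are 6, 5, 5, so Wexler commits to Basic. Subgame-perfect outcome: (P3, Basic) with payoffs (15, 6).
Now find the simultaneous Nash equilibrium.
Vantage's best replies: Basic→P3; Plus→P1; Deluxe→P4.
Wexler's best replies: P1→Basic; P2→Basic; P3→Deluxe; P4→Deluxe.
The unique mutual best reply is (P4, Deluxe), giving (9, 5).
Wexler's commitment gain: 6 − 5 = 1.

1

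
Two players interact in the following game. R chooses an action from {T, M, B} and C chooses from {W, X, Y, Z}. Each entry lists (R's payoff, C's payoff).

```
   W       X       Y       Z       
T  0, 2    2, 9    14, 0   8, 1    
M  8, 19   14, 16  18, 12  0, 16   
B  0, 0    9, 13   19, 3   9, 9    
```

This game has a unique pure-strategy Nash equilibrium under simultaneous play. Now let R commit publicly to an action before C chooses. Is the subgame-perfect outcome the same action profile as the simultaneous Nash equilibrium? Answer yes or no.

no

Solve by backward induction (R leads).
- T → C plays X (best of 2, 9, 0, 1); R gets 2.
- M → C plays W (best of 19, 16, 12, 16); R gets 8.
- B → C plays X (best of 0, 13, 3, 9); R gets 9.
Maximizing over 2, 8, 9, R chooses B. Subgame-perfect outcome: (B, X) with payoffs (9, 13).
For the simultaneous game, intersect best replies.
R's best replies: W→M; X→M; Y→B; Z→B.
C's best replies: T→X; M→W; B→X.
The unique mutual best reply is (M, W), giving (8, 19).
Sequential outcome (B, X) differs from the Nash profile (M, W).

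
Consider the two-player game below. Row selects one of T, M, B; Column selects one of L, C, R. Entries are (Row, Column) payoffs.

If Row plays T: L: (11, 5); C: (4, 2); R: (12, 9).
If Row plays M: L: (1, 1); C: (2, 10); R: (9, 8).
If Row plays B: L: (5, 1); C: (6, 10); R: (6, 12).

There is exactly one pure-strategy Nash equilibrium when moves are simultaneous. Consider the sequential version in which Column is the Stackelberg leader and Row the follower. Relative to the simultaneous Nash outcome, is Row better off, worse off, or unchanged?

Backward induction with Column moving first.
- L: BR = T, leader payoff 5.
- C: BR = B, leader payoff 10.
- R: BR = T, leader payoff 9.
Maximizing over 5, 10, 9, Column chooses C. Subgame-perfect outcome: (B, C) with payoffs (6, 10).
For the simultaneous game, intersect best replies.
Row's best replies: L→T; C→B; R→T.
Column's best replies: T→R; M→C; B→R.
Only (T, R) has each player best-responding; Nash payoffs (12, 9).
Row earns 6 sequentially versus 12 at the Nash outcome: worse off.

worse off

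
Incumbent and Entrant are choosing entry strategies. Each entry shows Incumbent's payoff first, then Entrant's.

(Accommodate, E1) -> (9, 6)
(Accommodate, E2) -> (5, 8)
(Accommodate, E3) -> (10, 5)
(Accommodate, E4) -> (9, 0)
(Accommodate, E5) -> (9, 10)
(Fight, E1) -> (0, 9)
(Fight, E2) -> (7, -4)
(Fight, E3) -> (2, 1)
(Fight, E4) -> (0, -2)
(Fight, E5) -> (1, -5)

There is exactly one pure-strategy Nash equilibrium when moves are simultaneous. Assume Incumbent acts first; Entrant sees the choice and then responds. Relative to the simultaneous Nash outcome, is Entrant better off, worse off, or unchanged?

Backward induction with Incumbent moving first.
- Accommodate: Entrant compares 6, 8, 5, 0, 10 and picks E5; Incumbent would get 9.
- Fight: Entrant compares 9, -4, 1, -2, -5 and picks E1; Incumbent would get 0.
Incumbent's induced payoffs are 9, 0, so Incumbent commits to Accommodate. Subgame-perfect outcome: (Accommodate, E5) with payoffs (9, 10).
Now find the simultaneous Nash equilibrium.
Incumbent's best replies: E1→Accommodate; E2→Fight; E3→Accommodate; E4→Accommodate; E5→Accommodate.
Entrant's best replies: Accommodate→E5; Fight→E1.
Only (Accommodate, E5) has each player best-responding; Nash payoffs (9, 10).
Entrant earns 10 sequentially versus 10 at the Nash outcome: unchanged.

unchanged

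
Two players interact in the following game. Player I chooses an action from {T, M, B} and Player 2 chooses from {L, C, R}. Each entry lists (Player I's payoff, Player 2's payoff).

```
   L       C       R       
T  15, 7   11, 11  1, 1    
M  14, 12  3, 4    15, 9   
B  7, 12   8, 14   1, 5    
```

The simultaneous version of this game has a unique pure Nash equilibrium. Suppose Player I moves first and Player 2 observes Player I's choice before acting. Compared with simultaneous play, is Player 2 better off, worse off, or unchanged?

better off

Solve by backward induction (Player I leads).
- T: BR = C, leader payoff 11.
- M: BR = L, leader payoff 14.
- B: BR = C, leader payoff 8.
Maximizing over 11, 14, 8, Player I chooses M. Subgame-perfect outcome: (M, L) with payoffs (14, 12).
Now find the simultaneous Nash equilibrium.
Player I's best replies: L→T; C→T; R→M.
Player 2's best replies: T→C; M→L; B→C.
The unique mutual best reply is (T, C), giving (11, 11).
Player 2 earns 12 sequentially versus 11 at the Nash outcome: better off.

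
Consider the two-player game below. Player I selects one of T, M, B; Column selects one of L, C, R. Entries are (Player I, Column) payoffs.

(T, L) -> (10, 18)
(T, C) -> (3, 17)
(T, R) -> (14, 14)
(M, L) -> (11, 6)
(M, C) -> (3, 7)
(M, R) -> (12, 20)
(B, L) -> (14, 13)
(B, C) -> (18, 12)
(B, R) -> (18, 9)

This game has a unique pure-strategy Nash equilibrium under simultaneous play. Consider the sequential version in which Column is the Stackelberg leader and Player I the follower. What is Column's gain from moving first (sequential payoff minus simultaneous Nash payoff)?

Backward induction with Column moving first.
- L: BR = B, leader payoff 13.
- C: BR = B, leader payoff 12.
- R: BR = B, leader payoff 9.
Column's induced payoffs are 13, 12, 9, so Column commits to L. Subgame-perfect outcome: (B, L) with payoffs (14, 13).
For the simultaneous game, intersect best replies.
Player I's best replies: L→B; C→B; R→B.
Column's best replies: T→L; M→R; B→L.
The unique mutual best reply is (B, L), giving (14, 13).
Column's commitment gain: 13 − 13 = 0.

0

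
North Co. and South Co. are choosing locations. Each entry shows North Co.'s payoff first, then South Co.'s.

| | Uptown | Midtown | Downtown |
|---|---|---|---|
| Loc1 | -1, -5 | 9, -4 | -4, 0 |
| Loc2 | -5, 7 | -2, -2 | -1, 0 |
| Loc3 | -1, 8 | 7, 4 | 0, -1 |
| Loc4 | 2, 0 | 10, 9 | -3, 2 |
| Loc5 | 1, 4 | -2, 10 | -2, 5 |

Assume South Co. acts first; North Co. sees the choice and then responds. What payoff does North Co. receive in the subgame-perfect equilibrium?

10

Backward induction with South Co. moving first.
- Uptown: BR = Loc4, leader payoff 0.
- Midtown: BR = Loc4, leader payoff 9.
- Downtown: BR = Loc3, leader payoff -1.
South Co.'s induced payoffs are 0, 9, -1, so South Co. commits to Midtown. Subgame-perfect outcome: (Loc4, Midtown) with payoffs (10, 9).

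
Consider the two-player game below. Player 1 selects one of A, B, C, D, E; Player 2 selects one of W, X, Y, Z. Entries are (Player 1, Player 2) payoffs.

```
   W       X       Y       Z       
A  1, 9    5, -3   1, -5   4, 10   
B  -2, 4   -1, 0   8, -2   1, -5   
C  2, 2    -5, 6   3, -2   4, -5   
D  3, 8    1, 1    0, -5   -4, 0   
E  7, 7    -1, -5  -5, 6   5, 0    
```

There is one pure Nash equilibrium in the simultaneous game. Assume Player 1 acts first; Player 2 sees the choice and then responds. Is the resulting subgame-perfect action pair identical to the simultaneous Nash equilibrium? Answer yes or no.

yes

Solve by backward induction (Player 1 leads).
- A: Player 2 compares 9, -3, -5, 10 and picks Z; Player 1 would get 4.
- B: Player 2 compares 4, 0, -2, -5 and picks W; Player 1 would get -2.
- C: Player 2 compares 2, 6, -2, -5 and picks X; Player 1 would get -5.
- D: Player 2 compares 8, 1, -5, 0 and picks W; Player 1 would get 3.
- E: Player 2 compares 7, -5, 6, 0 and picks W; Player 1 would get 7.
Maximizing over 4, -2, -5, 3, 7, Player 1 chooses E. Subgame-perfect outcome: (E, W) with payoffs (7, 7).
For the simultaneous game, intersect best replies.
Player 1's best replies: W→E; X→A; Y→B; Z→E.
Player 2's best replies: A→Z; B→W; C→X; D→W; E→W.
The unique mutual best reply is (E, W), giving (7, 7).
Sequential outcome (E, W) coincides with the Nash profile (E, W).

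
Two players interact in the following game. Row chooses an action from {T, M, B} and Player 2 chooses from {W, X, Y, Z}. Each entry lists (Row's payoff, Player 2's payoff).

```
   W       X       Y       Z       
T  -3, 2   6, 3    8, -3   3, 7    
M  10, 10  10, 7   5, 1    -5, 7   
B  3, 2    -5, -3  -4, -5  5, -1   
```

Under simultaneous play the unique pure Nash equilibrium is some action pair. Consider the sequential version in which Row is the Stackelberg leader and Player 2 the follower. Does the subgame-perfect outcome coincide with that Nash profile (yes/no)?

yes

Solve by backward induction (Row leads).
- T: BR = Z, leader payoff 3.
- M: BR = W, leader payoff 10.
- B: BR = W, leader payoff 3.
Maximizing over 3, 10, 3, Row chooses M. Subgame-perfect outcome: (M, W) with payoffs (10, 10).
Under simultaneous play:
Row's best replies: W→M; X→M; Y→T; Z→B.
Player 2's best replies: T→Z; M→W; B→W.
Only (M, W) has each player best-responding; Nash payoffs (10, 10).
Sequential outcome (M, W) coincides with the Nash profile (M, W).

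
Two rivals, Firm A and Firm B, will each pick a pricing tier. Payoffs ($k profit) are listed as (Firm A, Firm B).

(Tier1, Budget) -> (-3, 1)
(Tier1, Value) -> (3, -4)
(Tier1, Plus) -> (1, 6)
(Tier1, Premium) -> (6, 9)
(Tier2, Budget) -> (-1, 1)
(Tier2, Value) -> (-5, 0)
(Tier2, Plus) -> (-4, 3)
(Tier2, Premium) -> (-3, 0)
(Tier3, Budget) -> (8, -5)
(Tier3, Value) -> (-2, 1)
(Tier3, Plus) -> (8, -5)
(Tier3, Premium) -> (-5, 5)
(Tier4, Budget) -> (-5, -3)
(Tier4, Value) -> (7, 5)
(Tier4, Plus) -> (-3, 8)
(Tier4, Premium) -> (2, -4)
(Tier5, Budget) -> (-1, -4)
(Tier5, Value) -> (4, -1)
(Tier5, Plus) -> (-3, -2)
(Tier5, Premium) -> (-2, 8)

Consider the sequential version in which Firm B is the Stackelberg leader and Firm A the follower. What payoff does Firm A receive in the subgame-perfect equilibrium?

Firm A best-responds to each possible Firm B move:
- Budget: Firm A compares -3, -1, 8, -5, -1 and picks Tier3; Firm B would get -5.
- Value: Firm A compares 3, -5, -2, 7, 4 and picks Tier4; Firm B would get 5.
- Plus: Firm A compares 1, -4, 8, -3, -3 and picks Tier3; Firm B would get -5.
- Premium: Firm A compares 6, -3, -5, 2, -2 and picks Tier1; Firm B would get 9.
Firm B's induced payoffs are -5, 5, -5, 9, so Firm B commits to Premium. Subgame-perfect outcome: (Tier1, Premium) with payoffs (6, 9).

6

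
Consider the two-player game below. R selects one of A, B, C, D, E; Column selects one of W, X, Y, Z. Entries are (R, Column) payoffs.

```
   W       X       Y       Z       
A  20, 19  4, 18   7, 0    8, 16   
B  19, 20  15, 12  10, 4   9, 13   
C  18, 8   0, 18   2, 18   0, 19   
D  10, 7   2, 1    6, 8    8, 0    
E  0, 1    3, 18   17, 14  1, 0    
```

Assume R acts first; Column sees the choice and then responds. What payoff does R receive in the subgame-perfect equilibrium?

20

Work backward from Column's decision.
- A: BR = W, leader payoff 20.
- B: BR = W, leader payoff 19.
- C: BR = Z, leader payoff 0.
- D: BR = Y, leader payoff 6.
- E: BR = X, leader payoff 3.
Maximizing over 20, 19, 0, 6, 3, R chooses A. Subgame-perfect outcome: (A, W) with payoffs (20, 19).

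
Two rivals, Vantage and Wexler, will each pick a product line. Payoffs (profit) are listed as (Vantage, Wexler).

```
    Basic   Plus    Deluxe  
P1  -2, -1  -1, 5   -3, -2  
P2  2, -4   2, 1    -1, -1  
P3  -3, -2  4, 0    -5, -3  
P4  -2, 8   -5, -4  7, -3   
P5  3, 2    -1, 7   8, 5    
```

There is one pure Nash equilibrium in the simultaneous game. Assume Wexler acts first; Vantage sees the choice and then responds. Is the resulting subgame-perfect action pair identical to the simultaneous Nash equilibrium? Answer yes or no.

no

Backward induction with Wexler moving first.
- Basic → Vantage plays P5 (best of -2, 2, -3, -2, 3); Wexler gets 2.
- Plus → Vantage plays P3 (best of -1, 2, 4, -5, -1); Wexler gets 0.
- Deluxe → Vantage plays P5 (best of -3, -1, -5, 7, 8); Wexler gets 5.
Wexler's induced payoffs are 2, 0, 5, so Wexler commits to Deluxe. Subgame-perfect outcome: (P5, Deluxe) with payoffs (8, 5).
For the simultaneous game, intersect best replies.
Vantage's best replies: Basic→P5; Plus→P3; Deluxe→P5.
Wexler's best replies: P1→Plus; P2→Plus; P3→Plus; P4→Basic; P5→Plus.
Only (P3, Plus) has each player best-responding; Nash payoffs (4, 0).
Sequential outcome (P5, Deluxe) differs from the Nash profile (P3, Plus).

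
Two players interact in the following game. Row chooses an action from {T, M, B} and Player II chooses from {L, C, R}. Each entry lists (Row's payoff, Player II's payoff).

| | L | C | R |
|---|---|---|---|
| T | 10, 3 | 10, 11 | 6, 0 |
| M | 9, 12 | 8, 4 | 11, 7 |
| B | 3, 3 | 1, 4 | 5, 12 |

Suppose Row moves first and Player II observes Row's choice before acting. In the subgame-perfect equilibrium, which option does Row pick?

Player II best-responds to each possible Row move:
- T: Player II compares 3, 11, 0 and picks C; Row would get 10.
- M: Player II compares 12, 4, 7 and picks L; Row would get 9.
- B: Player II compares 3, 4, 12 and picks R; Row would get 5.
Maximizing over 10, 9, 5, Row chooses T. Subgame-perfect outcome: (T, C) with payoffs (10, 11).

T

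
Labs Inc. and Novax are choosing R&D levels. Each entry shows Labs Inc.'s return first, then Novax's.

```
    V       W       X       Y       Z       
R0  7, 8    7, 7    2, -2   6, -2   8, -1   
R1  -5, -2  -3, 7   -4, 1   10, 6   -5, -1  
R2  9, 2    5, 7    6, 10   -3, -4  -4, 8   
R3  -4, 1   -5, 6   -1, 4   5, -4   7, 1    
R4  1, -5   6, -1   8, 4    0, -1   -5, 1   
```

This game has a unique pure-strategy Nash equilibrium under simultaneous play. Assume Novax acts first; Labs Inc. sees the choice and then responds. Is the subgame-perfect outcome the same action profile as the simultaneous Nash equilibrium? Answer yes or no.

Labs Inc. best-responds to each possible Novax move:
- V → Labs Inc. plays R2 (best of 7, -5, 9, -4, 1); Novax gets 2.
- W → Labs Inc. plays R0 (best of 7, -3, 5, -5, 6); Novax gets 7.
- X → Labs Inc. plays R4 (best of 2, -4, 6, -1, 8); Novax gets 4.
- Y → Labs Inc. plays R1 (best of 6, 10, -3, 5, 0); Novax gets 6.
- Z → Labs Inc. plays R0 (best of 8, -5, -4, 7, -5); Novax gets -1.
Maximizing over 2, 7, 4, 6, -1, Novax chooses W. Subgame-perfect outcome: (R0, W) with payoffs (7, 7).
For the simultaneous game, intersect best replies.
Labs Inc.'s best replies: V→R2; W→R0; X→R4; Y→R1; Z→R0.
Novax's best replies: R0→V; R1→W; R2→X; R3→W; R4→X.
The unique mutual best reply is (R4, X), giving (8, 4).
Sequential outcome (R0, W) differs from the Nash profile (R4, X).

no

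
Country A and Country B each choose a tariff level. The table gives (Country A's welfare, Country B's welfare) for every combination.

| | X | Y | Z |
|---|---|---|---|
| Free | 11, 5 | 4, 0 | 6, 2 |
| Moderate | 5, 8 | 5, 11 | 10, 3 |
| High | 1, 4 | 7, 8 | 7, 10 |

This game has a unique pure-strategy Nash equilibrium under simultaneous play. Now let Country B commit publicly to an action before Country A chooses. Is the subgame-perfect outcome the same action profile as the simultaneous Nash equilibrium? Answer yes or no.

Backward induction with Country B moving first.
- X: BR = Free, leader payoff 5.
- Y: BR = High, leader payoff 8.
- Z: BR = Moderate, leader payoff 3.
Maximizing over 5, 8, 3, Country B chooses Y. Subgame-perfect outcome: (High, Y) with payoffs (7, 8).
Now find the simultaneous Nash equilibrium.
Country A's best replies: X→Free; Y→High; Z→Moderate.
Country B's best replies: Free→X; Moderate→Y; High→Z.
The unique mutual best reply is (Free, X), giving (11, 5).
Sequential outcome (High, Y) differs from the Nash profile (Free, X).

no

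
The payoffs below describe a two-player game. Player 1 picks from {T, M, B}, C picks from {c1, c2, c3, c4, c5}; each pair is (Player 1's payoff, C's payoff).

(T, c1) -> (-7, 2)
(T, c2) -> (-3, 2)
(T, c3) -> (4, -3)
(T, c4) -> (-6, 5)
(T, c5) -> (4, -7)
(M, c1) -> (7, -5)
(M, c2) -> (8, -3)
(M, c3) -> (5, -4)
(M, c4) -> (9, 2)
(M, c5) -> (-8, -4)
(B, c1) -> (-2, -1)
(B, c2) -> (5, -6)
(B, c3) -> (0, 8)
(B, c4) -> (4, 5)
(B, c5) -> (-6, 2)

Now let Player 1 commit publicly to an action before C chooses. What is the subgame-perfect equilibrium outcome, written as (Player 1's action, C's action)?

Work backward from C's decision.
- T: C compares 2, 2, -3, 5, -7 and picks c4; Player 1 would get -6.
- M: C compares -5, -3, -4, 2, -4 and picks c4; Player 1 would get 9.
- B: C compares -1, -6, 8, 5, 2 and picks c3; Player 1 would get 0.
Among -6, 9, 0, the best is 9 at M. Subgame-perfect outcome: (M, c4) with payoffs (9, 2).

(M, c4)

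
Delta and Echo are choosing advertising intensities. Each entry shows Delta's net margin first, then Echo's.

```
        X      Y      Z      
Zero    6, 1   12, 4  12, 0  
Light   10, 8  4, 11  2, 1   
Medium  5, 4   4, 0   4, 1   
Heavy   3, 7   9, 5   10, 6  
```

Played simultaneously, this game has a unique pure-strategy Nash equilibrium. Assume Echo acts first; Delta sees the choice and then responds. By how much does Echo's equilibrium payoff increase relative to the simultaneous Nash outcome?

4

Work backward from Delta's decision.
- X: BR = Light, leader payoff 8.
- Y: BR = Zero, leader payoff 4.
- Z: BR = Zero, leader payoff 0.
Echo's induced payoffs are 8, 4, 0, so Echo commits to X. Subgame-perfect outcome: (Light, X) with payoffs (10, 8).
Under simultaneous play:
Delta's best replies: X→Light; Y→Zero; Z→Zero.
Echo's best replies: Zero→Y; Light→Y; Medium→X; Heavy→X.
Only (Zero, Y) has each player best-responding; Nash payoffs (12, 4).
Echo's commitment gain: 8 − 4 = 4.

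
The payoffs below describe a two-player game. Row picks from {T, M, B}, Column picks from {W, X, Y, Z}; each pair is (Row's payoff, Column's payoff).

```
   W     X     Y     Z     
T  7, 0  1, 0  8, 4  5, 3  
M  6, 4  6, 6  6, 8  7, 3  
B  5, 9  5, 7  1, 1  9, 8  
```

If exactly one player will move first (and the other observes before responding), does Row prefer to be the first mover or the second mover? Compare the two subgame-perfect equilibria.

If Row leads: Column's best replies are T→Y, M→Y, B→W; Row's induced payoffs 8, 6, 5; outcome (T, Y), payoffs (8, 4).
If Column leads: Row's best replies are W→T, X→M, Y→T, Z→B; Column's induced payoffs 0, 6, 4, 8; outcome (B, Z), payoffs (9, 8).
Row gets 8 moving first and 9 moving second, so Row prefers to move second.

second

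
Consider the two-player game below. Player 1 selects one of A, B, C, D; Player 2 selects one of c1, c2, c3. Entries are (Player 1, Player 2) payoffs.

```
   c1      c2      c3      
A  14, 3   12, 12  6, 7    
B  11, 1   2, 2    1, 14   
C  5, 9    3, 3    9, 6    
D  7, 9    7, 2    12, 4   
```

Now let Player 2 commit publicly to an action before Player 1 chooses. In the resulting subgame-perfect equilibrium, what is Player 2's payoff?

Work backward from Player 1's decision.
- c1 → Player 1 plays A (best of 14, 11, 5, 7); Player 2 gets 3.
- c2 → Player 1 plays A (best of 12, 2, 3, 7); Player 2 gets 12.
- c3 → Player 1 plays D (best of 6, 1, 9, 12); Player 2 gets 4.
Among 3, 12, 4, the best is 12 at c2. Subgame-perfect outcome: (A, c2) with payoffs (12, 12).

12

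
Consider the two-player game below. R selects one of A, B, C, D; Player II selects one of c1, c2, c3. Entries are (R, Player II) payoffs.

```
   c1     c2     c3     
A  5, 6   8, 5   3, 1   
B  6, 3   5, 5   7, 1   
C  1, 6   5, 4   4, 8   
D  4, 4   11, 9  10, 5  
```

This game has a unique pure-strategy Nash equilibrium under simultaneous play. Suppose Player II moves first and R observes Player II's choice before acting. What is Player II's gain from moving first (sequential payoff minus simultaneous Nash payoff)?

Backward induction with Player II moving first.
- c1: R compares 5, 6, 1, 4 and picks B; Player II would get 3.
- c2: R compares 8, 5, 5, 11 and picks D; Player II would get 9.
- c3: R compares 3, 7, 4, 10 and picks D; Player II would get 5.
Maximizing over 3, 9, 5, Player II chooses c2. Subgame-perfect outcome: (D, c2) with payoffs (11, 9).
Now find the simultaneous Nash equilibrium.
R's best replies: c1→B; c2→D; c3→D.
Player II's best replies: A→c1; B→c2; C→c3; D→c2.
Only (D, c2) has each player best-responding; Nash payoffs (11, 9).
Player II's commitment gain: 9 − 9 = 0.

0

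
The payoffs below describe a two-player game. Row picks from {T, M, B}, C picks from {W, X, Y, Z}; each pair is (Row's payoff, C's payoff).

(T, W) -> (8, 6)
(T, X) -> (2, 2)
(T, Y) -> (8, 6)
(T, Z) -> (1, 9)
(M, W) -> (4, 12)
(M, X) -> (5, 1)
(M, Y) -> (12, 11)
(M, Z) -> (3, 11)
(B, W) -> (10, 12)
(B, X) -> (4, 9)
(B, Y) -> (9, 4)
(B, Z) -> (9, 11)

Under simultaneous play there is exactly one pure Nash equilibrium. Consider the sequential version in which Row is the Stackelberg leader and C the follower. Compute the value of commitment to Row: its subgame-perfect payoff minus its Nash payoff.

C best-responds to each possible Row move:
- T: BR = Z, leader payoff 1.
- M: BR = W, leader payoff 4.
- B: BR = W, leader payoff 10.
Row's induced payoffs are 1, 4, 10, so Row commits to B. Subgame-perfect outcome: (B, W) with payoffs (10, 12).
Now find the simultaneous Nash equilibrium.
Row's best replies: W→B; X→M; Y→M; Z→B.
C's best replies: T→Z; M→W; B→W.
The unique mutual best reply is (B, W), giving (10, 12).
Row's commitment gain: 10 − 10 = 0.

0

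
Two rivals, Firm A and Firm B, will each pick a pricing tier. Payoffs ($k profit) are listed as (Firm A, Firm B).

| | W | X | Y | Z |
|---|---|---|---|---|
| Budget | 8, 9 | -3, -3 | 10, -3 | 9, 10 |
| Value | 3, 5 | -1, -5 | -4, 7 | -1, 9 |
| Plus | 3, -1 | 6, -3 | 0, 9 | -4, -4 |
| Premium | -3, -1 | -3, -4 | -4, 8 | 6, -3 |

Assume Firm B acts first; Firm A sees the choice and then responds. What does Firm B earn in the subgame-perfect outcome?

10

Firm A best-responds to each possible Firm B move:
- W → Firm A plays Budget (best of 8, 3, 3, -3); Firm B gets 9.
- X → Firm A plays Plus (best of -3, -1, 6, -3); Firm B gets -3.
- Y → Firm A plays Budget (best of 10, -4, 0, -4); Firm B gets -3.
- Z → Firm A plays Budget (best of 9, -1, -4, 6); Firm B gets 10.
Maximizing over 9, -3, -3, 10, Firm B chooses Z. Subgame-perfect outcome: (Budget, Z) with payoffs (9, 10).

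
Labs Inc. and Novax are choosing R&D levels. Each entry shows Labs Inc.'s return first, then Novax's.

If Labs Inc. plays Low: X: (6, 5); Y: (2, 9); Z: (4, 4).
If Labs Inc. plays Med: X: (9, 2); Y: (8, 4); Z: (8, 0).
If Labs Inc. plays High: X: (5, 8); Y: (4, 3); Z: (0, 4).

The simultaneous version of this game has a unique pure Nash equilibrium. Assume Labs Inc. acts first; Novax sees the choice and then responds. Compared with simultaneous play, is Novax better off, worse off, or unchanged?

Work backward from Novax's decision.
- Low: BR = Y, leader payoff 2.
- Med: BR = Y, leader payoff 8.
- High: BR = X, leader payoff 5.
Among 2, 8, 5, the best is 8 at Med. Subgame-perfect outcome: (Med, Y) with payoffs (8, 4).
Under simultaneous play:
Labs Inc.'s best replies: X→Med; Y→Med; Z→Med.
Novax's best replies: Low→Y; Med→Y; High→X.
Only (Med, Y) has each player best-responding; Nash payoffs (8, 4).
Novax earns 4 sequentially versus 4 at the Nash outcome: unchanged.

unchanged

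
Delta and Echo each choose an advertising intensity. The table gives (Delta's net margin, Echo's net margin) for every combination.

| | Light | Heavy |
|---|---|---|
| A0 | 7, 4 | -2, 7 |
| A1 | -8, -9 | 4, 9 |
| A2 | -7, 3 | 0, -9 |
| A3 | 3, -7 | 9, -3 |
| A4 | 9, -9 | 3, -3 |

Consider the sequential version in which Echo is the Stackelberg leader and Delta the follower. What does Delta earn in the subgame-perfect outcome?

9

Backward induction with Echo moving first.
- Light: BR = A4, leader payoff -9.
- Heavy: BR = A3, leader payoff -3.
Maximizing over -9, -3, Echo chooses Heavy. Subgame-perfect outcome: (A3, Heavy) with payoffs (9, -3).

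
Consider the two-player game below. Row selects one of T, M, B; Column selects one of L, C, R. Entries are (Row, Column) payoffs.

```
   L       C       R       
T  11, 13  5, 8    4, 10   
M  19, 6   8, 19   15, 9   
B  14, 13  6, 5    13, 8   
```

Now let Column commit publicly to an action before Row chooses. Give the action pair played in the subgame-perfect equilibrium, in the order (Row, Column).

(M, C)

Work backward from Row's decision.
- L: Row compares 11, 19, 14 and picks M; Column would get 6.
- C: Row compares 5, 8, 6 and picks M; Column would get 19.
- R: Row compares 4, 15, 13 and picks M; Column would get 9.
Among 6, 19, 9, the best is 19 at C. Subgame-perfect outcome: (M, C) with payoffs (8, 19).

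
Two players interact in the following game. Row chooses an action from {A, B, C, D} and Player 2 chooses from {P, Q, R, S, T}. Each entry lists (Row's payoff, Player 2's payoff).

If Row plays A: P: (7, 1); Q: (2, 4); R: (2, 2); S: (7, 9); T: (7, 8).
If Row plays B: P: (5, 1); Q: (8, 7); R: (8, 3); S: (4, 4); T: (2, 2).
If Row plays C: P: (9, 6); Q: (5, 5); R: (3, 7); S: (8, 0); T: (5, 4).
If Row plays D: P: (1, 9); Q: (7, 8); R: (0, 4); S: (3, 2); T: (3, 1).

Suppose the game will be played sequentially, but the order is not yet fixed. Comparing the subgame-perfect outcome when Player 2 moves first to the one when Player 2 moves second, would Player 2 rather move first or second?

If Row leads: Player 2's best replies are A→S, B→Q, C→R, D→P; Row's induced payoffs 7, 8, 3, 1; outcome (B, Q), payoffs (8, 7).
If Player 2 leads: Row's best replies are P→C, Q→B, R→B, S→C, T→A; Player 2's induced payoffs 6, 7, 3, 0, 8; outcome (A, T), payoffs (7, 8).
Player 2 gets 8 moving first and 7 moving second, so Player 2 prefers to move first.

first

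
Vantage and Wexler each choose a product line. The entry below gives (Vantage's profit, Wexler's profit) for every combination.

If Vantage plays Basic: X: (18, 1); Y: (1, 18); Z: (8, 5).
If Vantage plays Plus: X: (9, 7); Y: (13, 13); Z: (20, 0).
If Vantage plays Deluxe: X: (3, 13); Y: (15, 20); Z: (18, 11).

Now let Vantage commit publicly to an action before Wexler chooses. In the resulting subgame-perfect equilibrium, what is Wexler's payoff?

20

Solve by backward induction (Vantage leads).
- Basic → Wexler plays Y (best of 1, 18, 5); Vantage gets 1.
- Plus → Wexler plays Y (best of 7, 13, 0); Vantage gets 13.
- Deluxe → Wexler plays Y (best of 13, 20, 11); Vantage gets 15.
Among 1, 13, 15, the best is 15 at Deluxe. Subgame-perfect outcome: (Deluxe, Y) with payoffs (15, 20).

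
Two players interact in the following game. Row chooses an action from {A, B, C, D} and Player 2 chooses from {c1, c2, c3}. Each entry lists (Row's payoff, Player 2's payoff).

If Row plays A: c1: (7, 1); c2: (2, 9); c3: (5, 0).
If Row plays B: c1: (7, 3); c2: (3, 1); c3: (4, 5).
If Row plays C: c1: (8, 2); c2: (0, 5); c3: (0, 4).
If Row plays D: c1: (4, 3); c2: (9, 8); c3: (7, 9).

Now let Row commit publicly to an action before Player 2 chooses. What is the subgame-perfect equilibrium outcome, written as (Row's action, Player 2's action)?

(D, c3)

Solve by backward induction (Row leads).
- A: Player 2 compares 1, 9, 0 and picks c2; Row would get 2.
- B: Player 2 compares 3, 1, 5 and picks c3; Row would get 4.
- C: Player 2 compares 2, 5, 4 and picks c2; Row would get 0.
- D: Player 2 compares 3, 8, 9 and picks c3; Row would get 7.
Among 2, 4, 0, 7, the best is 7 at D. Subgame-perfect outcome: (D, c3) with payoffs (7, 9).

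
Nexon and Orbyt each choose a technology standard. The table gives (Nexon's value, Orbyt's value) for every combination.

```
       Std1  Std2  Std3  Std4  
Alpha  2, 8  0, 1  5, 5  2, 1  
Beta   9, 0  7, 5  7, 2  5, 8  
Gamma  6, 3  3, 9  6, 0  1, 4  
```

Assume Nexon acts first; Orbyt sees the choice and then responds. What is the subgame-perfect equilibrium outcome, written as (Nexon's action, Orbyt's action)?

(Beta, Std4)

Backward induction with Nexon moving first.
- Alpha: BR = Std1, leader payoff 2.
- Beta: BR = Std4, leader payoff 5.
- Gamma: BR = Std2, leader payoff 3.
Nexon's induced payoffs are 2, 5, 3, so Nexon commits to Beta. Subgame-perfect outcome: (Beta, Std4) with payoffs (5, 8).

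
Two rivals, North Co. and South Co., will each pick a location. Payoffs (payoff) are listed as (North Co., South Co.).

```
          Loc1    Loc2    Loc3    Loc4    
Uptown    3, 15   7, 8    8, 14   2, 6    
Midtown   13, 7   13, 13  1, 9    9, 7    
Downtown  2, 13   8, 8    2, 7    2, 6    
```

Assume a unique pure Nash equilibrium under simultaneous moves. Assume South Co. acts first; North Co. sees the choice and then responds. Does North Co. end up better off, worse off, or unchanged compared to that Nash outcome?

Solve by backward induction (South Co. leads).
- Loc1: North Co. compares 3, 13, 2 and picks Midtown; South Co. would get 7.
- Loc2: North Co. compares 7, 13, 8 and picks Midtown; South Co. would get 13.
- Loc3: North Co. compares 8, 1, 2 and picks Uptown; South Co. would get 14.
- Loc4: North Co. compares 2, 9, 2 and picks Midtown; South Co. would get 7.
South Co.'s induced payoffs are 7, 13, 14, 7, so South Co. commits to Loc3. Subgame-perfect outcome: (Uptown, Loc3) with payoffs (8, 14).
Under simultaneous play:
North Co.'s best replies: Loc1→Midtown; Loc2→Midtown; Loc3→Uptown; Loc4→Midtown.
South Co.'s best replies: Uptown→Loc1; Midtown→Loc2; Downtown→Loc1.
Only (Midtown, Loc2) has each player best-responding; Nash payoffs (13, 13).
North Co. earns 8 sequentially versus 13 at the Nash outcome: worse off.

worse off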